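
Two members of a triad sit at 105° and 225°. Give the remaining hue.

345°

A triad spaces three hues 120° apart.
The full set is {105°, 225°, 345°}.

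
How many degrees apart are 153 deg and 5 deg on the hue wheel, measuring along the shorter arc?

148°

|153 − 5| = 148.
148 ≤ 180, so the shorter arc is 148°.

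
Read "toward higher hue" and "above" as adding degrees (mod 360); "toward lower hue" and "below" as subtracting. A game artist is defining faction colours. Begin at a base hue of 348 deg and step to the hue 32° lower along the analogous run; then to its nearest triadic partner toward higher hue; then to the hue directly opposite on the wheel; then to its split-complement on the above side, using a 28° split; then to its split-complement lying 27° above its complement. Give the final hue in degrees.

analog 32° ↓ −32°: 348 − 32 = 316°
triadic ↑ +120°: 316 + 120 = 436 → 436 − 360 = 76°
complement +180°: 76 + 180 = 256°
split-comp 28° ↑ +208°: 256 + 208 = 464 → 464 − 360 = 104°
split-comp 27° ↑ +207°: 104 + 207 = 311°

311°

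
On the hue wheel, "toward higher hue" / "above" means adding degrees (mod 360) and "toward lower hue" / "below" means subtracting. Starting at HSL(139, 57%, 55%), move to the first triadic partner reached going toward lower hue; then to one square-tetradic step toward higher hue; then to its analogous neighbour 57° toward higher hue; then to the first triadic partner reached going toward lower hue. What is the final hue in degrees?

139 − 120 = 19°   (triadic ↓)
19 + 90 = 109°   (square ↑)
109 + 57 = 166°   (analog 57° ↑)
166 − 120 = 46°   (triadic ↓)

46°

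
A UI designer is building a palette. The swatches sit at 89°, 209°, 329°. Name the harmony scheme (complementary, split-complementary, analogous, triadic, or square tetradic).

Sort the hues: 89°, 209°, 329°.
Successive gaps around the wheel: 120°, 120°, 120°.
Three hues equally spaced 120° apart form a triad.

triadic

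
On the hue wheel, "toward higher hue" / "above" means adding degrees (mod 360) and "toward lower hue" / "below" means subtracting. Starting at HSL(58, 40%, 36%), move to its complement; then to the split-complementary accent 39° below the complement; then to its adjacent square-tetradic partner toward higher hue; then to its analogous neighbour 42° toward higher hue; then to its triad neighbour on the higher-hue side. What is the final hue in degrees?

complement +180°: 58 + 180 = 238°
split-comp 39° ↓ +141°: 238 + 141 = 379 → 379 − 360 = 19°
square ↑ +90°: 19 + 90 = 109°
analog 42° ↑ +42°: 109 + 42 = 151°
triadic ↑ +120°: 151 + 120 = 271°

271°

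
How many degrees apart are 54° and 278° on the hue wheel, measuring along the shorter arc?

136°

|54 − 278| = 224.
The shorter arc is 360 − 224 = 136°.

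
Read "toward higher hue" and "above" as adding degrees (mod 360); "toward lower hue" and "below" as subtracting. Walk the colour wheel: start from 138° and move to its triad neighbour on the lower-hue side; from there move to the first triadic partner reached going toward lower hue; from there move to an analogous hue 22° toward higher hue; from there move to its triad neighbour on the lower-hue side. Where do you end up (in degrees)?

triadic ↓ −120°: 138 − 120 = 18°
triadic ↓ −120°: 18 − 120 = -102 → -102 + 360 = 258°
analog 22° ↑ +22°: 258 + 22 = 280°
triadic ↓ −120°: 280 − 120 = 160°

160°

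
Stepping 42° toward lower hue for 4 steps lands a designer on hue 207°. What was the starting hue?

4 steps of 42° (toward lower hue) give a net shift of −168°.
Start = end − shift: 207 + 168 = 375 → 375 − 360 = 15°

15°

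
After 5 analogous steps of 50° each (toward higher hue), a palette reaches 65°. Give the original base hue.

175°

5 steps of 50° (toward higher hue) give a net shift of +250°.
Start = end − shift: 65 − 250 = -185 → -185 + 360 = 175°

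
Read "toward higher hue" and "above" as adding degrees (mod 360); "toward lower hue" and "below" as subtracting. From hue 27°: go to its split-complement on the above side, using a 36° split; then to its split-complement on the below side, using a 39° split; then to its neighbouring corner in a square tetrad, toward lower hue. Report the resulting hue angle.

27 + 216 = 243°   (split-comp 36° ↑)
243 + 141 = 384 → 384 − 360 = 24°   (split-comp 39° ↓)
24 − 90 = -66 → -66 + 360 = 294°   (square ↓)

294°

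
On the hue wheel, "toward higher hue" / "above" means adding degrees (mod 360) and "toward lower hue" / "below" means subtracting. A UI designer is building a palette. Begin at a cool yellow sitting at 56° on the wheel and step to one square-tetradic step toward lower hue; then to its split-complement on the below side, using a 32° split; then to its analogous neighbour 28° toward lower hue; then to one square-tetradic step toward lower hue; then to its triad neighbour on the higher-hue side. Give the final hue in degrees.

116°

square ↓ −90°: 56 − 90 = -34 → -34 + 360 = 326°
split-comp 32° ↓ +148°: 326 + 148 = 474 → 474 − 360 = 114°
analog 28° ↓ −28°: 114 − 28 = 86°
square ↓ −90°: 86 − 90 = -4 → -4 + 360 = 356°
triadic ↑ +120°: 356 + 120 = 476 → 476 − 360 = 116°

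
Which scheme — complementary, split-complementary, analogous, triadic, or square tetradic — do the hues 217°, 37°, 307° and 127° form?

Sort the hues: 37°, 127°, 217°, 307°.
Successive gaps around the wheel: 90°, 90°, 90°, 90°.
Four hues every 90° form a square tetradic scheme.

square tetradic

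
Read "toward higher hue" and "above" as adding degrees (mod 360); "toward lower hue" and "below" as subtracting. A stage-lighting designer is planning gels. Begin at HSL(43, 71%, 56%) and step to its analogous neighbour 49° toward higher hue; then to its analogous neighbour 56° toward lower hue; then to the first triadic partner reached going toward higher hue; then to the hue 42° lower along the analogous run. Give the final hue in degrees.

+49° (analog 49° ↑): 43 + 49 = 92°
−56° (analog 56° ↓): 92 − 56 = 36°
+120° (triadic ↑): 36 + 120 = 156°
−42° (analog 42° ↓): 156 − 42 = 114°

114°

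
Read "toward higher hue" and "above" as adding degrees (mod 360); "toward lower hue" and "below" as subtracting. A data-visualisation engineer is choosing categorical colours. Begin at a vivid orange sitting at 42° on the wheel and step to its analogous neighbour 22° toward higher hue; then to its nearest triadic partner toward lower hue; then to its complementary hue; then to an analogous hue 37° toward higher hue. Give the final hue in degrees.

42 + 22 = 64°   (analog 22° ↑)
64 − 120 = -56 → -56 + 360 = 304°   (triadic ↓)
304 + 180 = 484 → 484 − 360 = 124°   (complement)
124 + 37 = 161°   (analog 37° ↑)

161°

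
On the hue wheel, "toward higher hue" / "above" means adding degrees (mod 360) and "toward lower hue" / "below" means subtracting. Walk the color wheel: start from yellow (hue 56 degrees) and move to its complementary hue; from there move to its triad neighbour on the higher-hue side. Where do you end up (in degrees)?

56 + 180 = 236°   (complement)
236 + 120 = 356°   (triadic ↑)

356°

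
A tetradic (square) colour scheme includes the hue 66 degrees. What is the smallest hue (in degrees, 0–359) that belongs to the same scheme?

A square tetradic scheme places four hues every 90°.
The full set through 66° is {66°, 156°, 246°, 336°}.

66°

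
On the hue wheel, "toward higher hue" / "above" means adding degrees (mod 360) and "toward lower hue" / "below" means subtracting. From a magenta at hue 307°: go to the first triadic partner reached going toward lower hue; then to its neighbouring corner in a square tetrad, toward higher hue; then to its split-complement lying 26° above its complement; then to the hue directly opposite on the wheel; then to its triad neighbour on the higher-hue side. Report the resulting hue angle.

63°

−120° (triadic ↓): 307 − 120 = 187°
+90° (square ↑): 187 + 90 = 277°
+206° (split-comp 26° ↑): 277 + 206 = 483 → 483 − 360 = 123°
+180° (complement): 123 + 180 = 303°
+120° (triadic ↑): 303 + 120 = 423 → 423 − 360 = 63°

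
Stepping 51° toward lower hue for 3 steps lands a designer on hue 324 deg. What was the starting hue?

117°

3 steps of 51° (toward lower hue) give a net shift of −153°.
Start = end − shift: 324 + 153 = 477 → 477 − 360 = 117°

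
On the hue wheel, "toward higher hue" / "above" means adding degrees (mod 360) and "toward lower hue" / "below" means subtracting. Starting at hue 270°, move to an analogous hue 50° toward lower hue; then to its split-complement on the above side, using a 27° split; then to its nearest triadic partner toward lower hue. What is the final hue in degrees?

analog 50° ↓ −50°: 270 − 50 = 220°
split-comp 27° ↑ +207°: 220 + 207 = 427 → 427 − 360 = 67°
triadic ↓ −120°: 67 − 120 = -53 → -53 + 360 = 307°

307°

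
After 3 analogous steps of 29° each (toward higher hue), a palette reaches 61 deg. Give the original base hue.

3 steps of 29° (toward higher hue) give a net shift of +87°.
Start = end − shift: 61 − 87 = -26 → -26 + 360 = 334°

334°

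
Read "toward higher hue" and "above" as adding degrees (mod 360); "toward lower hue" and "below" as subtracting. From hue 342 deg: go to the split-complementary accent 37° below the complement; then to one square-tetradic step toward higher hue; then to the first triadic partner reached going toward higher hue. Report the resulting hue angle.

335°

+143° (split-comp 37° ↓): 342 + 143 = 485 → 485 − 360 = 125°
+90° (square ↑): 125 + 90 = 215°
+120° (triadic ↑): 215 + 120 = 335°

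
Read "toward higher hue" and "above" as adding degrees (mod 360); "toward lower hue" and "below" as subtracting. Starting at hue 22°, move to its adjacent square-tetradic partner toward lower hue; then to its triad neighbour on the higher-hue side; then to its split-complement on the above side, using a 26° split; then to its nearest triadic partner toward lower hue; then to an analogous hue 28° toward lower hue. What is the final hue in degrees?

110°

square ↓ −90°: 22 − 90 = -68 → -68 + 360 = 292°
triadic ↑ +120°: 292 + 120 = 412 → 412 − 360 = 52°
split-comp 26° ↑ +206°: 52 + 206 = 258°
triadic ↓ −120°: 258 − 120 = 138°
analog 28° ↓ −28°: 138 − 28 = 110°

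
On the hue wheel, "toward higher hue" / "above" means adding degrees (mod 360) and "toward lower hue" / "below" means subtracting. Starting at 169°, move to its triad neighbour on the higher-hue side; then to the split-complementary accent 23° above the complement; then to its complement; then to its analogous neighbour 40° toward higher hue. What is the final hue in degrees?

169 + 120 = 289°   (triadic ↑)
289 + 203 = 492 → 492 − 360 = 132°   (split-comp 23° ↑)
132 + 180 = 312°   (complement)
312 + 40 = 352°   (analog 40° ↑)

352°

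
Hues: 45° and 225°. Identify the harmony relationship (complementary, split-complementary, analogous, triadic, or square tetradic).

complementary

Sort the hues: 45°, 225°.
Successive gaps around the wheel: 180°, 180°.
Two hues 180° apart are complementary.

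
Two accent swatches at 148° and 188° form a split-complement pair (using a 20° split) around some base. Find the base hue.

The accents sit 20° either side of the complement, so the complement is their short-arc midpoint on the wheel.
Short-arc midpoint of 148° and 188°: 168°.
Base is 180° from the complement: 168 − 180 = -12 → -12 + 360 = 348°

348°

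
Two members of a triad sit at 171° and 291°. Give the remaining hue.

A triad spaces three hues 120° apart.
The full set is {51°, 171°, 291°}.

51°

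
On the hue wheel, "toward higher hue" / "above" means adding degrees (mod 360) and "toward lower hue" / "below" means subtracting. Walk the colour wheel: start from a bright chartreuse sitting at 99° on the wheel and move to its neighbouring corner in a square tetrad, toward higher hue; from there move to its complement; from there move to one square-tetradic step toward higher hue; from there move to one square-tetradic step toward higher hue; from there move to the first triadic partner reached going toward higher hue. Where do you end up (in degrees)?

309°

square ↑ +90°: 99 + 90 = 189°
complement +180°: 189 + 180 = 369 → 369 − 360 = 9°
square ↑ +90°: 9 + 90 = 99°
square ↑ +90°: 99 + 90 = 189°
triadic ↑ +120°: 189 + 120 = 309°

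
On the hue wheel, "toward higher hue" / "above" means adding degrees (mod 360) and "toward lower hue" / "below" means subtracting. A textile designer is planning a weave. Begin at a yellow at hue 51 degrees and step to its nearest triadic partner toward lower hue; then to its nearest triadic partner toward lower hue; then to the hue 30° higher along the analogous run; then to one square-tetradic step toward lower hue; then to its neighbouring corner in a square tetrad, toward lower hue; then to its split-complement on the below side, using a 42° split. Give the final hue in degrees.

159°

51 − 120 = -69 → -69 + 360 = 291°   (triadic ↓)
291 − 120 = 171°   (triadic ↓)
171 + 30 = 201°   (analog 30° ↑)
201 − 90 = 111°   (square ↓)
111 − 90 = 21°   (square ↓)
21 + 138 = 159°   (split-comp 42° ↓)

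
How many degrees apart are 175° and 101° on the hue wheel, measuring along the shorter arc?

74°

|175 − 101| = 74.
74 ≤ 180, so the shorter arc is 74°.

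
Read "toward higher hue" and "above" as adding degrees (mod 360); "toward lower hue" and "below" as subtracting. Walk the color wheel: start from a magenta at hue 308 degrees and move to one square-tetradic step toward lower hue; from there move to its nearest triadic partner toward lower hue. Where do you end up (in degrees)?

98°

square ↓ −90°: 308 − 90 = 218°
triadic ↓ −120°: 218 − 120 = 98°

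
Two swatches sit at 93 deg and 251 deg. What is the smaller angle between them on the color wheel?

158°

|93 − 251| = 158.
158 ≤ 180, so the shorter arc is 158°.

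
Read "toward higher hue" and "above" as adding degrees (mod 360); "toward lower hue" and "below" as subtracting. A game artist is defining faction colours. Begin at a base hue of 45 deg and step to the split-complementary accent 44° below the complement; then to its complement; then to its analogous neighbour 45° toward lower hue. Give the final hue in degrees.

316°

split-comp 44° ↓ +136°: 45 + 136 = 181°
complement +180°: 181 + 180 = 361 → 361 − 360 = 1°
analog 45° ↓ −45°: 1 − 45 = -44 → -44 + 360 = 316°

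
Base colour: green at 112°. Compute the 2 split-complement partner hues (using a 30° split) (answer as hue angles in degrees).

Complement of 112°: 112 + 180 = 292°
292 − 30 = 262°
292 + 30 = 322°

262° and 322°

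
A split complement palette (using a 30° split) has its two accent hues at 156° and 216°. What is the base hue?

6°

The accents sit 30° either side of the complement, so the complement is their short-arc midpoint on the wheel.
Short-arc midpoint of 156° and 216°: 186°.
Base is 180° from the complement: 186 − 180 = 6°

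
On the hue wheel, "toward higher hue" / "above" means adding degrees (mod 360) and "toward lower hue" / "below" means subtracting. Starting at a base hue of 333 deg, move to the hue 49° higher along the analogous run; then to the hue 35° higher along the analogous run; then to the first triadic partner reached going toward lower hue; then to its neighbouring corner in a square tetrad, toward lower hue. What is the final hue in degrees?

207°

+49° (analog 49° ↑): 333 + 49 = 382 → 382 − 360 = 22°
+35° (analog 35° ↑): 22 + 35 = 57°
−120° (triadic ↓): 57 − 120 = -63 → -63 + 360 = 297°
−90° (square ↓): 297 − 90 = 207°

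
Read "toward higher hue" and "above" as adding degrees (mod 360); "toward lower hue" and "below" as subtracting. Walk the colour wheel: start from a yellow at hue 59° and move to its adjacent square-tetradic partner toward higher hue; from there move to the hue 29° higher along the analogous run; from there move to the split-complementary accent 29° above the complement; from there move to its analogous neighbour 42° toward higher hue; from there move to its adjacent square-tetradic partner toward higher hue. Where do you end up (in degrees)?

square ↑ +90°: 59 + 90 = 149°
analog 29° ↑ +29°: 149 + 29 = 178°
split-comp 29° ↑ +209°: 178 + 209 = 387 → 387 − 360 = 27°
analog 42° ↑ +42°: 27 + 42 = 69°
square ↑ +90°: 69 + 90 = 159°

159°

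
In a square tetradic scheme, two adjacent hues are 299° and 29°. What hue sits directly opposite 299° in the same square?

A square tetradic scheme places four hues 90° apart; opposite corners are 180° apart.
299 + 180 = 479 → 479 − 360 = 119°

119°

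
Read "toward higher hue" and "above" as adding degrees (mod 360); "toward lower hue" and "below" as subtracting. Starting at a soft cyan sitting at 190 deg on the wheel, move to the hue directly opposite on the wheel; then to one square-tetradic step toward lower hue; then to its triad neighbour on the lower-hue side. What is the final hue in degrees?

160°

+180° (complement): 190 + 180 = 370 → 370 − 360 = 10°
−90° (square ↓): 10 − 90 = -80 → -80 + 360 = 280°
−120° (triadic ↓): 280 − 120 = 160°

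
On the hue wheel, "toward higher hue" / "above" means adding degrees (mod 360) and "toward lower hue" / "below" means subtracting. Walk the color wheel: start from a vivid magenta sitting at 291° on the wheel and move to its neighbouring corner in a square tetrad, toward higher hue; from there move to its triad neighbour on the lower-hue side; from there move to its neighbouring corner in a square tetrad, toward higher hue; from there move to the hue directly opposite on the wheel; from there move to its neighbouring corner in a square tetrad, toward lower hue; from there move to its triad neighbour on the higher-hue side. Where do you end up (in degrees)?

291 + 90 = 381 → 381 − 360 = 21°   (square ↑)
21 − 120 = -99 → -99 + 360 = 261°   (triadic ↓)
261 + 90 = 351°   (square ↑)
351 + 180 = 531 → 531 − 360 = 171°   (complement)
171 − 90 = 81°   (square ↓)
81 + 120 = 201°   (triadic ↑)

201°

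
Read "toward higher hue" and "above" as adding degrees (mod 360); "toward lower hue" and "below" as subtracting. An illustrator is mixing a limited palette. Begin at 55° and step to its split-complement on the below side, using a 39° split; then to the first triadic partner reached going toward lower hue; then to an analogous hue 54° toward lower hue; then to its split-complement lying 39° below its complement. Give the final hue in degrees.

163°

55 + 141 = 196°   (split-comp 39° ↓)
196 − 120 = 76°   (triadic ↓)
76 − 54 = 22°   (analog 54° ↓)
22 + 141 = 163°   (split-comp 39° ↓)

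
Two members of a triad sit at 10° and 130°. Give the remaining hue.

250°

A triad spaces three hues 120° apart.
The full set is {10°, 130°, 250°}.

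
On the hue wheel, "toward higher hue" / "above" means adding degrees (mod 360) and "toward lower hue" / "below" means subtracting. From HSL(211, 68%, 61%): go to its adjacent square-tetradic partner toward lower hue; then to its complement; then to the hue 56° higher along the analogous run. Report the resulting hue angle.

−90° (square ↓): 211 − 90 = 121°
+180° (complement): 121 + 180 = 301°
+56° (analog 56° ↑): 301 + 56 = 357°

357°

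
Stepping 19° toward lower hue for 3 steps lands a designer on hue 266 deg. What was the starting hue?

323°

3 steps of 19° (toward lower hue) give a net shift of −57°.
Start = end − shift: 266 + 57 = 323°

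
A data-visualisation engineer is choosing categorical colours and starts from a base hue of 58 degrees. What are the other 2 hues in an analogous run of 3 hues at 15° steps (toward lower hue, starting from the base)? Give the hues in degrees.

43° and 28°

Analogous hues sit every 15° along the wheel.
58 − 15 = 43°
58 − 30 = 28°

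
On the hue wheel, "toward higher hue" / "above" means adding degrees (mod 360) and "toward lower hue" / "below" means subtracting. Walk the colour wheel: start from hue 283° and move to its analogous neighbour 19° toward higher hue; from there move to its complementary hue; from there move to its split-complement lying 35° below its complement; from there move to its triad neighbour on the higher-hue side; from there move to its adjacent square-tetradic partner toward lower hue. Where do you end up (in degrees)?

+19° (analog 19° ↑): 283 + 19 = 302°
+180° (complement): 302 + 180 = 482 → 482 − 360 = 122°
+145° (split-comp 35° ↓): 122 + 145 = 267°
+120° (triadic ↑): 267 + 120 = 387 → 387 − 360 = 27°
−90° (square ↓): 27 − 90 = -63 → -63 + 360 = 297°

297°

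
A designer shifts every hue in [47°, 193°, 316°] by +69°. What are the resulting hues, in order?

47 + 69 = 116°
193 + 69 = 262°
316 + 69 = 385 → 385 − 360 = 25°

116°, 262°, 25°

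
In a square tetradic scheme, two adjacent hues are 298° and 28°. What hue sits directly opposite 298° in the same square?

118°

A square tetradic scheme places four hues 90° apart; opposite corners are 180° apart.
298 + 180 = 478 → 478 − 360 = 118°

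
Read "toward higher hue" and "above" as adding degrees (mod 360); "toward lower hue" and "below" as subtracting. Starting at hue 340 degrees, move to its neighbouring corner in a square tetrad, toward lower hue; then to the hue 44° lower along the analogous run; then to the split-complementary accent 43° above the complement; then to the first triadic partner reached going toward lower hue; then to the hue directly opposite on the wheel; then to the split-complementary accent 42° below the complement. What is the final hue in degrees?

−90° (square ↓): 340 − 90 = 250°
−44° (analog 44° ↓): 250 − 44 = 206°
+223° (split-comp 43° ↑): 206 + 223 = 429 → 429 − 360 = 69°
−120° (triadic ↓): 69 − 120 = -51 → -51 + 360 = 309°
+180° (complement): 309 + 180 = 489 → 489 − 360 = 129°
+138° (split-comp 42° ↓): 129 + 138 = 267°

267°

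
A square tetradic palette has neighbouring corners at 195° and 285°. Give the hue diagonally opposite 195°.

15°

A square tetradic scheme places four hues 90° apart; opposite corners are 180° apart.
195 + 180 = 375 → 375 − 360 = 15°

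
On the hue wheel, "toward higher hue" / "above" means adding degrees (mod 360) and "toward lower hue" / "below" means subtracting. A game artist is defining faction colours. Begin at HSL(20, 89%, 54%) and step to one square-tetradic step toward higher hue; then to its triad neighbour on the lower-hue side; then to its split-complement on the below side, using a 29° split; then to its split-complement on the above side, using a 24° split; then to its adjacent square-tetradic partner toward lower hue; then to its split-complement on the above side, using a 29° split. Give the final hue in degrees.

104°

+90° (square ↑): 20 + 90 = 110°
−120° (triadic ↓): 110 − 120 = -10 → -10 + 360 = 350°
+151° (split-comp 29° ↓): 350 + 151 = 501 → 501 − 360 = 141°
+204° (split-comp 24° ↑): 141 + 204 = 345°
−90° (square ↓): 345 − 90 = 255°
+209° (split-comp 29° ↑): 255 + 209 = 464 → 464 − 360 = 104°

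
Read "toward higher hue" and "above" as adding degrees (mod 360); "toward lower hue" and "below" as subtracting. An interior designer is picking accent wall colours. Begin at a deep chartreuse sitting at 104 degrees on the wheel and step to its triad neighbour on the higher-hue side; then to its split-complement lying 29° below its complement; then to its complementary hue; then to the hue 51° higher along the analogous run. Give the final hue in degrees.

triadic ↑ +120°: 104 + 120 = 224°
split-comp 29° ↓ +151°: 224 + 151 = 375 → 375 − 360 = 15°
complement +180°: 15 + 180 = 195°
analog 51° ↑ +51°: 195 + 51 = 246°

246°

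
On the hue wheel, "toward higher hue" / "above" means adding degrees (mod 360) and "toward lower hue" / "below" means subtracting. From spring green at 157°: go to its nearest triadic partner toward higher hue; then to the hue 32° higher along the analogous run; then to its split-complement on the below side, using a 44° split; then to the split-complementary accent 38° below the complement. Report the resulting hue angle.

227°

triadic ↑ +120°: 157 + 120 = 277°
analog 32° ↑ +32°: 277 + 32 = 309°
split-comp 44° ↓ +136°: 309 + 136 = 445 → 445 − 360 = 85°
split-comp 38° ↓ +142°: 85 + 142 = 227°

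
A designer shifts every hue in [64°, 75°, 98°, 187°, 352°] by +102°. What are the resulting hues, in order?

166°, 177°, 200°, 289°, 94°

64 + 102 = 166°
75 + 102 = 177°
98 + 102 = 200°
187 + 102 = 289°
352 + 102 = 454 → 454 − 360 = 94°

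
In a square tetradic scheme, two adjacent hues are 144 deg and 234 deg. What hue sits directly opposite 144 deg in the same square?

A square tetradic scheme places four hues 90° apart; opposite corners are 180° apart.
144 + 180 = 324°

324°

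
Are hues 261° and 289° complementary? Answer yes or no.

Angular distance: |261 − 289| = 28 = 28°.
Complementary requires 180°.

no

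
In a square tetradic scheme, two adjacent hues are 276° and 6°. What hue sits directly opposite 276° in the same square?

96°

A square tetradic scheme places four hues 90° apart; opposite corners are 180° apart.
276 + 180 = 456 → 456 − 360 = 96°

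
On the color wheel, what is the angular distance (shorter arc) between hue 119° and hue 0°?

|119 − 0| = 119.
119 ≤ 180, so the shorter arc is 119°.

119°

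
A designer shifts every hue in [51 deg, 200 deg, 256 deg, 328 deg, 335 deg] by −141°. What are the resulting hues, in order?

51 − 141 = -90 → -90 + 360 = 270°
200 − 141 = 59°
256 − 141 = 115°
328 − 141 = 187°
335 − 141 = 194°

270°, 59°, 115°, 187°, 194°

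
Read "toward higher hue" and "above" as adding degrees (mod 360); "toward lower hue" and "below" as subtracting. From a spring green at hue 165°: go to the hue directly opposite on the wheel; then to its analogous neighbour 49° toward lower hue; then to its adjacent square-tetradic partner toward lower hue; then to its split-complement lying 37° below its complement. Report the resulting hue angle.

349°

165 + 180 = 345°   (complement)
345 − 49 = 296°   (analog 49° ↓)
296 − 90 = 206°   (square ↓)
206 + 143 = 349°   (split-comp 37° ↓)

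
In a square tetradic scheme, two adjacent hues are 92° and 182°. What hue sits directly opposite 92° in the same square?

A square tetradic scheme places four hues 90° apart; opposite corners are 180° apart.
92 + 180 = 272°

272°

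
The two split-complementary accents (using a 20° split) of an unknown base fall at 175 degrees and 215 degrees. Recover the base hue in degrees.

The accents sit 20° either side of the complement, so the complement is their short-arc midpoint on the wheel.
Short-arc midpoint of 175° and 215°: 195°.
Base is 180° from the complement: 195 − 180 = 15°

15°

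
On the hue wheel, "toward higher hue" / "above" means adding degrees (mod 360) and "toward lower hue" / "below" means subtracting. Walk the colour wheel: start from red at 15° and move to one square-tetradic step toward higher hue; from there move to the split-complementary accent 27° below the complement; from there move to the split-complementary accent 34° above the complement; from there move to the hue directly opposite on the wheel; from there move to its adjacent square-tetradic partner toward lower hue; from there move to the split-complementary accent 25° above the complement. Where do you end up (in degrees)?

+90° (square ↑): 15 + 90 = 105°
+153° (split-comp 27° ↓): 105 + 153 = 258°
+214° (split-comp 34° ↑): 258 + 214 = 472 → 472 − 360 = 112°
+180° (complement): 112 + 180 = 292°
−90° (square ↓): 292 − 90 = 202°
+205° (split-comp 25° ↑): 202 + 205 = 407 → 407 − 360 = 47°

47°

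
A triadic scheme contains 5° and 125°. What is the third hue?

245°

A triad spaces three hues 120° apart.
The full set is {5°, 125°, 245°}.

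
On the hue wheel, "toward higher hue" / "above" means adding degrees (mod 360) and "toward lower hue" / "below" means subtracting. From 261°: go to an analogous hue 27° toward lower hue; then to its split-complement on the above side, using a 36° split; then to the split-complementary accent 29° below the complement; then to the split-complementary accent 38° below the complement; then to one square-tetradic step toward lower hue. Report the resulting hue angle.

261 − 27 = 234°   (analog 27° ↓)
234 + 216 = 450 → 450 − 360 = 90°   (split-comp 36° ↑)
90 + 151 = 241°   (split-comp 29° ↓)
241 + 142 = 383 → 383 − 360 = 23°   (split-comp 38° ↓)
23 − 90 = -67 → -67 + 360 = 293°   (square ↓)

293°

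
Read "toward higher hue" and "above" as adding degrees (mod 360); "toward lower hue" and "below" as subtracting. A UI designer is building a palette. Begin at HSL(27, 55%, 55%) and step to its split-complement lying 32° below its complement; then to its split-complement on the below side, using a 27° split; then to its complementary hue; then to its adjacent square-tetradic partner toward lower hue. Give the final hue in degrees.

58°

+148° (split-comp 32° ↓): 27 + 148 = 175°
+153° (split-comp 27° ↓): 175 + 153 = 328°
+180° (complement): 328 + 180 = 508 → 508 − 360 = 148°
−90° (square ↓): 148 − 90 = 58°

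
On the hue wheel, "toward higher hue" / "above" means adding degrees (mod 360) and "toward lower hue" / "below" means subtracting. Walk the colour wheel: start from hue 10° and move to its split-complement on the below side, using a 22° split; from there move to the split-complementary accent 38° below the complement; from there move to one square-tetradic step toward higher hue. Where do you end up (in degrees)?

40°

split-comp 22° ↓ +158°: 10 + 158 = 168°
split-comp 38° ↓ +142°: 168 + 142 = 310°
square ↑ +90°: 310 + 90 = 400 → 400 − 360 = 40°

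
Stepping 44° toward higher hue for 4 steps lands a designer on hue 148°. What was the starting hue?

4 steps of 44° (toward higher hue) give a net shift of +176°.
Start = end − shift: 148 − 176 = -28 → -28 + 360 = 332°

332°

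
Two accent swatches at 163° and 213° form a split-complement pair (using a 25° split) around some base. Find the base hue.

The accents sit 25° either side of the complement, so the complement is their short-arc midpoint on the wheel.
Short-arc midpoint of 163° and 213°: 188°.
Base is 180° from the complement: 188 − 180 = 8°

8°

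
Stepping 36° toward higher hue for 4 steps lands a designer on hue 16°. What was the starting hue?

4 steps of 36° (toward higher hue) give a net shift of +144°.
Start = end − shift: 16 − 144 = -128 → -128 + 360 = 232°

232°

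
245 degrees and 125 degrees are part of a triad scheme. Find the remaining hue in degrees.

5°

A triad places three hues 120° apart.
The full set through 125° is {5°, 125°, 245°}.
Given {125°, 245°}, the missing hue is 5°.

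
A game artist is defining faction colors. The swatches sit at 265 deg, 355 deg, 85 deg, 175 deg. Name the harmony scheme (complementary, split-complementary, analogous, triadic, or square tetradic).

Sort the hues: 85°, 175°, 265°, 355°.
Successive gaps around the wheel: 90°, 90°, 90°, 90°.
Four hues every 90° form a square tetradic scheme.

square tetradic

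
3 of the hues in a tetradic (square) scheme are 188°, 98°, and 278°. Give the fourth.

8°

A square tetradic scheme places four hues every 90°.
The full set through 98° is {8°, 98°, 188°, 278°}.
Given {98°, 188°, 278°}, the missing hue is 8°.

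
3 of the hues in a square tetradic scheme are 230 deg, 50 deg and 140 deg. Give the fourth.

A square tetradic scheme places four hues every 90°.
The full set through 50° is {50°, 140°, 230°, 320°}.
Given {50°, 140°, 230°}, the missing hue is 320°.

320°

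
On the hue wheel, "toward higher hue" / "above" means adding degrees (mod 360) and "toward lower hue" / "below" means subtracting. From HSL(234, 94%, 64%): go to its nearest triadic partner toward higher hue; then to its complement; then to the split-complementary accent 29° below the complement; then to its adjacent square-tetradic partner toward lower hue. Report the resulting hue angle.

235°

triadic ↑ +120°: 234 + 120 = 354°
complement +180°: 354 + 180 = 534 → 534 − 360 = 174°
split-comp 29° ↓ +151°: 174 + 151 = 325°
square ↓ −90°: 325 − 90 = 235°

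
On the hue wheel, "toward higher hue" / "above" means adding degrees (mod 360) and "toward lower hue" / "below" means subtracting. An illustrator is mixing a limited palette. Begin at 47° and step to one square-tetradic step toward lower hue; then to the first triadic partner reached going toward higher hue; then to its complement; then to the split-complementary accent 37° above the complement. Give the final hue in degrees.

114°

47 − 90 = -43 → -43 + 360 = 317°   (square ↓)
317 + 120 = 437 → 437 − 360 = 77°   (triadic ↑)
77 + 180 = 257°   (complement)
257 + 217 = 474 → 474 − 360 = 114°   (split-comp 37° ↑)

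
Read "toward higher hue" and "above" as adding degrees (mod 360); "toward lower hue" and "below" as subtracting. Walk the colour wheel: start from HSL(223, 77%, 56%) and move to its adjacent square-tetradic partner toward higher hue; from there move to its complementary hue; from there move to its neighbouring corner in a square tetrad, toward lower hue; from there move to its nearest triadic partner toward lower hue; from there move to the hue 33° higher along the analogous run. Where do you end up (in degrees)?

316°

223 + 90 = 313°   (square ↑)
313 + 180 = 493 → 493 − 360 = 133°   (complement)
133 − 90 = 43°   (square ↓)
43 − 120 = -77 → -77 + 360 = 283°   (triadic ↓)
283 + 33 = 316°   (analog 33° ↑)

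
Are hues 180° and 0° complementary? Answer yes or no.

yes

Angular distance: |180 − 0| = 180 = 180°.
Complementary requires 180°.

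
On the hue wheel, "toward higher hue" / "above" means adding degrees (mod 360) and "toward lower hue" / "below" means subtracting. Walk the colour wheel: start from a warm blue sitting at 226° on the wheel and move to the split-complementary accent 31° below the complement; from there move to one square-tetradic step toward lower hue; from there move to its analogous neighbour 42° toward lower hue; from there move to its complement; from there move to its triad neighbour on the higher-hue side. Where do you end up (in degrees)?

183°

split-comp 31° ↓ +149°: 226 + 149 = 375 → 375 − 360 = 15°
square ↓ −90°: 15 − 90 = -75 → -75 + 360 = 285°
analog 42° ↓ −42°: 285 − 42 = 243°
complement +180°: 243 + 180 = 423 → 423 − 360 = 63°
triadic ↑ +120°: 63 + 120 = 183°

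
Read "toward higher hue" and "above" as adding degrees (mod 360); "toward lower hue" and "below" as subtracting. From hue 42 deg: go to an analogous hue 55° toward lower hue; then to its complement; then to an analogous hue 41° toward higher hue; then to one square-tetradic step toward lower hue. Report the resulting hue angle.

118°

42 − 55 = -13 → -13 + 360 = 347°   (analog 55° ↓)
347 + 180 = 527 → 527 − 360 = 167°   (complement)
167 + 41 = 208°   (analog 41° ↑)
208 − 90 = 118°   (square ↓)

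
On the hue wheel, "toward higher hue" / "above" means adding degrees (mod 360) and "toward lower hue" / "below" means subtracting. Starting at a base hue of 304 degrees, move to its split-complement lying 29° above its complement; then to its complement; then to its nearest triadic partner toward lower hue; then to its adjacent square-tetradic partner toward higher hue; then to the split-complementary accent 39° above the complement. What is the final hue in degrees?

162°

304 + 209 = 513 → 513 − 360 = 153°   (split-comp 29° ↑)
153 + 180 = 333°   (complement)
333 − 120 = 213°   (triadic ↓)
213 + 90 = 303°   (square ↑)
303 + 219 = 522 → 522 − 360 = 162°   (split-comp 39° ↑)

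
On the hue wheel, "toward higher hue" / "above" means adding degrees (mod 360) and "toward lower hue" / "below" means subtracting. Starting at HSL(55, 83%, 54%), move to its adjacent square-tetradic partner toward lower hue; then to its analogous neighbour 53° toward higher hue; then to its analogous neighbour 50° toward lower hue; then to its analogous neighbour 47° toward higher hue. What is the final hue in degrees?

square ↓ −90°: 55 − 90 = -35 → -35 + 360 = 325°
analog 53° ↑ +53°: 325 + 53 = 378 → 378 − 360 = 18°
analog 50° ↓ −50°: 18 − 50 = -32 → -32 + 360 = 328°
analog 47° ↑ +47°: 328 + 47 = 375 → 375 − 360 = 15°

15°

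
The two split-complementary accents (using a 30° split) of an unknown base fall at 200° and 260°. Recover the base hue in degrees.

The accents sit 30° either side of the complement, so the complement is their short-arc midpoint on the wheel.
Short-arc midpoint of 200° and 260°: 230°.
Base is 180° from the complement: 230 − 180 = 50°

50°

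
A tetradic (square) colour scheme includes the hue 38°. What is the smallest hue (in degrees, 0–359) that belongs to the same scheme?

A square tetradic scheme places four hues every 90°.
The full set through 38° is {38°, 128°, 218°, 308°}.

38°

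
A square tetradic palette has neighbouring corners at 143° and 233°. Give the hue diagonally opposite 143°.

A square tetradic scheme places four hues 90° apart; opposite corners are 180° apart.
143 + 180 = 323°

323°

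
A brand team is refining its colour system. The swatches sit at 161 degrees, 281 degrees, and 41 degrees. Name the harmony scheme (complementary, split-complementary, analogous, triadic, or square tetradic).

Sort the hues: 41°, 161°, 281°.
Successive gaps around the wheel: 120°, 120°, 120°.
Three hues equally spaced 120° apart form a triad.

triadic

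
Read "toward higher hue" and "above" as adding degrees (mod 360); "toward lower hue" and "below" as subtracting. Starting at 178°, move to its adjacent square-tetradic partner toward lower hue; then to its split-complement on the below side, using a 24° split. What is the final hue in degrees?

square ↓ −90°: 178 − 90 = 88°
split-comp 24° ↓ +156°: 88 + 156 = 244°

244°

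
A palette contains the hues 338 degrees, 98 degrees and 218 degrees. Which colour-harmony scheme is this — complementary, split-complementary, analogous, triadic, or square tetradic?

Sort the hues: 98°, 218°, 338°.
Successive gaps around the wheel: 120°, 120°, 120°.
Three hues equally spaced 120° apart form a triad.

triadic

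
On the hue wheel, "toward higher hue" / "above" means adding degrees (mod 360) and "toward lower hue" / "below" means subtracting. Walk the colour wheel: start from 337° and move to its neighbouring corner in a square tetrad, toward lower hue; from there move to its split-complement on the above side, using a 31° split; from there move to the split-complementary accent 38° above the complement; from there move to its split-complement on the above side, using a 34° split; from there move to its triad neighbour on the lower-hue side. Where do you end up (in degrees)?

50°

−90° (square ↓): 337 − 90 = 247°
+211° (split-comp 31° ↑): 247 + 211 = 458 → 458 − 360 = 98°
+218° (split-comp 38° ↑): 98 + 218 = 316°
+214° (split-comp 34° ↑): 316 + 214 = 530 → 530 − 360 = 170°
−120° (triadic ↓): 170 − 120 = 50°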